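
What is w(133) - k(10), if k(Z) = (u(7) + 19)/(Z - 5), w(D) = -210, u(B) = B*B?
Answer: -1118/5 ≈ -223.60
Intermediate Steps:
u(B) = B**2
k(Z) = 68/(-5 + Z) (k(Z) = (7**2 + 19)/(Z - 5) = (49 + 19)/(-5 + Z) = 68/(-5 + Z))
w(133) - k(10) = -210 - 68/(-5 + 10) = -210 - 68/5 = -1118/5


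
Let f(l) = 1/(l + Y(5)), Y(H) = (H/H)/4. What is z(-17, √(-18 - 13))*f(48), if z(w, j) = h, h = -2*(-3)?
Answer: 24/193 ≈ 0.12435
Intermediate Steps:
h = 6
Y(H) = ¼ (Y(H) = 1*(¼) = ¼)
z(w, j) = 6
f(l) = 1/(¼ + l) (f(l) = 1/(l + ¼) = 1/(¼ + l))
z(-17, √(-18 - 13))*f(48) = 6*(4/(1 + 4*48)) = 6*(4/(1 + 192)) = 6*(4/193) = 24/193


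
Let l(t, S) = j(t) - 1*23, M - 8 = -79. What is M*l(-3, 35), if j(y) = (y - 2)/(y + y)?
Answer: 9443/6 ≈ 1573.8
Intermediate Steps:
M = -71 (M = 8 - 79 = -71)
j(y) = (-2 + y)/(2*y) (j(y) = (-2 + y)/((2*y)) = (-2 + y)*(1/(2*y)) = (-2 + y)/(2*y))
l(t, S) = -23 + (-2 + t)/(2*t) (l(t, S) = (-2 + t)/(2*t) - 1*23 = (-2 + t)/(2*t) - 23 = -23 + (-2 + t)/(2*t))
M*l(-3, 35) = -71*(-45/2 - 1/(-3)) = -71*(-45/2 - 1*(-⅓)) = -71*(-45/2 + ⅓) = -71*(-133/6) = 9443/6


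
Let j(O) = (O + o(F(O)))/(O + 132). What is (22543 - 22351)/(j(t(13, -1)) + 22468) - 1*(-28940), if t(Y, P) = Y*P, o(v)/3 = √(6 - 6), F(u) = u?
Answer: 77376293108/2673679 ≈ 28940.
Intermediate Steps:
o(v) = 0 (o(v) = 3*√(6 - 6) = 3*√0 = 3*0 = 0)
t(Y, P) = P*Y
j(O) = O/(132 + O) (j(O) = (O + 0)/(O + 132) = O/(132 + O))
(22543 - 22351)/(j(t(13, -1)) + 22468) - 1*(-28940) = (22543 - 22351)/((-1*13)/(132 - 1*13) + 22468) - 1*(-28940) = 192/(-13/(132 - 13) + 22468) + 28940 = 192/(-13/119 + 22468) + 28940 = 192/(2673679/119) + 28940 = 192*(119/2673679) + 28940 = 22848/2673679 + 28940 = 77376293108/2673679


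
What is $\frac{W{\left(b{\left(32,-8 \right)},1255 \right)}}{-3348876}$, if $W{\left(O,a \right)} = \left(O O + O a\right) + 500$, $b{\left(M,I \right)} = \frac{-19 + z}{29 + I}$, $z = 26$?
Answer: $- \frac{4133}{15069942} \approx -0.00027425$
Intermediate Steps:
$b{\left(M,I \right)} = \frac{7}{29 + I}$ ($b{\left(M,I \right)} = \frac{-19 + 26}{29 + I} = \frac{7}{29 + I}$)
$W{\left(O,a \right)} = 500 + O^{2} + O a$ ($W{\left(O,a \right)} = \left(O^{2} + O a\right) + 500 = 500 + O^{2} + O a$)
$\frac{W{\left(b{\left(32,-8 \right)},1255 \right)}}{-3348876} = \frac{500 + \left(\frac{7}{29 - 8}\right)^{2} + \frac{7}{29 - 8} \cdot 1255}{-3348876} = \left(500 + \left(\frac{7}{21}\right)^{2} + \frac{7}{21} \cdot 1255\right) \left(- \frac{1}{3348876}\right) = \left(500 + \left(7 \cdot \frac{1}{21}\right)^{2} + 7 \cdot \frac{1}{21} \cdot 1255\right) \left(- \frac{1}{3348876}\right) = \left(500 + \left(\frac{1}{3}\right)^{2} + \frac{1}{3} \cdot 1255\right) \left(- \frac{1}{3348876}\right) = \left(500 + \frac{1}{9} + \frac{1255}{3}\right) \left(- \frac{1}{3348876}\right) = \frac{8266}{9} \left(- \frac{1}{3348876}\right) = - \frac{4133}{15069942}$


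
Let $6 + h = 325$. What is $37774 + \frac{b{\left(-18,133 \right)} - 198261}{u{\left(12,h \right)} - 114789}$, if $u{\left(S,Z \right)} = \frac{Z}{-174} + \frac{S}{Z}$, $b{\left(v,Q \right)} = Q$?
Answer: $\frac{8299689005234}{219709583} \approx 37776.0$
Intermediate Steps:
$h = 319$ ($h = -6 + 325 = 319$)
$u{\left(S,Z \right)} = - \frac{Z}{174} + \frac{S}{Z}$ ($u{\left(S,Z \right)} = Z \left(- \frac{1}{174}\right) + \frac{S}{Z} = - \frac{Z}{174} + \frac{S}{Z}$)
$37774 + \frac{b{\left(-18,133 \right)} - 198261}{u{\left(12,h \right)} - 114789} = 37774 + \frac{133 - 198261}{\left(\left(- \frac{1}{174}\right) 319 + \frac{12}{319}\right) - 114789} = 37774 - \frac{198128}{\left(- \frac{11}{6} + 12 \cdot \frac{1}{319}\right) - 114789} = 37774 - \frac{198128}{\left(- \frac{11}{6} + \frac{12}{319}\right) - 114789} = 37774 - \frac{198128}{- \frac{3437}{1914} - 114789} = 37774 - \frac{198128}{- \frac{219709583}{1914}} = 37774 - - \frac{379216992}{219709583} = 37774 + \frac{379216992}{219709583} = \frac{8299689005234}{219709583}$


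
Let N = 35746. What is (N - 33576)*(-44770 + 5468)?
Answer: -85285340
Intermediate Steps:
(N - 33576)*(-44770 + 5468) = (35746 - 33576)*(-44770 + 5468) = 2170*(-39302) = -85285340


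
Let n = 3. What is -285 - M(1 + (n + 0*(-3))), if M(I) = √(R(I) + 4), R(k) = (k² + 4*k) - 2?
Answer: -285 - √34 ≈ -290.83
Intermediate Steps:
R(k) = -2 + k² + 4*k
M(I) = √(2 + I² + 4*I) (M(I) = √((-2 + I² + 4*I) + 4) = √(2 + I² + 4*I))
-285 - M(1 + (n + 0*(-3))) = -285 - √(2 + (1 + (3 + 0*(-3)))² + 4*(1 + (3 + 0*(-3)))) = -285 - √(2 + (1 + (3 + 0))² + 4*(1 + (3 + 0))) = -285 - √(2 + (1 + 3)² + 4*(1 + 3)) = -285 - √(2 + 4² + 4*4) = -285 - √(2 + 16 + 16) = -285 - √34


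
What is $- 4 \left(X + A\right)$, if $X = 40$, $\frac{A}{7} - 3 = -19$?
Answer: $288$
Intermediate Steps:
$A = -112$ ($A = 21 + 7 \left(-19\right) = 21 - 133 = -112$)
$- 4 \left(X + A\right) = - 4 \left(40 - 112\right) = \left(-4\right) \left(-72\right) = 288$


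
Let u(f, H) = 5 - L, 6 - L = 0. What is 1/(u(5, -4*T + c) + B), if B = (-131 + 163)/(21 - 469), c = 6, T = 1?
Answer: -14/15 ≈ -0.93333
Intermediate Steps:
L = 6 (L = 6 - 1*0 = 6 + 0 = 6)
u(f, H) = -1 (u(f, H) = 5 - 1*6 = 5 - 6 = -1)
B = -1/14 (B = 32/(-448) = 32*(-1/448) = -1/14 ≈ -0.071429)
1/(u(5, -4*T + c) + B) = 1/(-1 - 1/14) = 1/(-15/14) = -14/15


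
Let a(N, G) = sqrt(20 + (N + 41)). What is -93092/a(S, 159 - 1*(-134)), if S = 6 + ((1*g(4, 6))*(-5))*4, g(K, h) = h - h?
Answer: -93092*sqrt(67)/67 ≈ -11373.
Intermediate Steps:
g(K, h) = 0
S = 6 (S = 6 + ((1*0)*(-5))*4 = 6 + (0*(-5))*4 = 6 + 0*4 = 6 + 0 = 6)
a(N, G) = sqrt(61 + N) (a(N, G) = sqrt(20 + (41 + N)) = sqrt(61 + N))
-93092/a(S, 159 - 1*(-134)) = -93092/sqrt(61 + 6) = -93092*sqrt(67)/67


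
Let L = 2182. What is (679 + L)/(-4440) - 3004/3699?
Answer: -7973533/5474520 ≈ -1.4565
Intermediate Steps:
(679 + L)/(-4440) - 3004/3699 = (679 + 2182)/(-4440) - 3004/3699 = 2861*(-1/4440) - 3004*1/3699 = -2861/4440 - 3004/3699 = -7973533/5474520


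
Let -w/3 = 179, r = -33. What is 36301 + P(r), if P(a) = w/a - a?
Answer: 399853/11 ≈ 36350.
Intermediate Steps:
w = -537 (w = -3*179 = -537)
P(a) = -a - 537/a (P(a) = -537/a - a = -a - 537/a)
36301 + P(r) = 36301 + (-1*(-33) - 537/(-33)) = 36301 + (33 - 537*(-1/33)) = 36301 + (33 + 179/11) = 36301 + 542/11 = 399853/11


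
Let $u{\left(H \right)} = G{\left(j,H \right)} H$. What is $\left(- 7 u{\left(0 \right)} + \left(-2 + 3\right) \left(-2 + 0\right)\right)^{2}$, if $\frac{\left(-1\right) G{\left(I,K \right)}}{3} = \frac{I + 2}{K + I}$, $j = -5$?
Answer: $4$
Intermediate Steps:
$G{\left(I,K \right)} = - \frac{3 \left(2 + I\right)}{I + K}$ ($G{\left(I,K \right)} = - 3 \frac{I + 2}{K + I} = - 3 \frac{2 + I}{I + K} = - \frac{3 \left(2 + I\right)}{I + K}$)
$u{\left(H \right)} = \frac{9 H}{-5 + H}$ ($u{\left(H \right)} = \frac{3 \left(-2 - -5\right)}{-5 + H} H = \frac{3 \left(-2 + 5\right)}{-5 + H} H = 3 \frac{1}{-5 + H} 3 H = \frac{9}{-5 + H} H = \frac{9 H}{-5 + H}$)
$\left(- 7 u{\left(0 \right)} + \left(-2 + 3\right) \left(-2 + 0\right)\right)^{2} = \left(- 7 \cdot 9 \cdot 0 \frac{1}{-5 + 0} + \left(-2 + 3\right) \left(-2 + 0\right)\right)^{2} = \left(- 7 \cdot 9 \cdot 0 \frac{1}{-5} + 1 \left(-2\right)\right)^{2} = \left(- 7 \cdot 9 \cdot 0 \left(- \frac{1}{5}\right) - 2\right)^{2} = \left(\left(-7\right) 0 - 2\right)^{2} = \left(0 - 2\right)^{2} = \left(-2\right)^{2} = 4$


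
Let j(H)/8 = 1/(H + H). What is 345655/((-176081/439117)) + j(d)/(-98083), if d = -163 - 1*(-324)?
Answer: -2396860239178137829/2780558988403 ≈ -8.6201e+5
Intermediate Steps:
d = 161 (d = -163 + 324 = 161)
j(H) = 4/H (j(H) = 8/(H + H) = 8/((2*H)) = 8*(1/(2*H)) = 4/H)
345655/((-176081/439117)) + j(d)/(-98083) = 345655/((-176081/439117)) + (4/161)/(-98083) = 345655/((-176081*1/439117)) + (4*(1/161))*(-1/98083) = 345655/(-176081/439117) + (4/161)*(-1/98083) = 345655*(-439117/176081) - 4/15791363 = -151782986635/176081 - 4/15791363 = -2396860239178137829/2780558988403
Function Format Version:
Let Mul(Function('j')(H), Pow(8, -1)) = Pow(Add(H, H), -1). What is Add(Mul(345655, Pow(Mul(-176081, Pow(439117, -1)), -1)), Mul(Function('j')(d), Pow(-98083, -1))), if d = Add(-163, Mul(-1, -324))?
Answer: Rational(-2396860239178137829, 2780558988403) ≈ -8.6201e+5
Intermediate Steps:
d = 161 (d = Add(-163, 324) = 161)
Function('j')(H) = Mul(4, Pow(H, -1)) (Function('j')(H) = Mul(8, Pow(Add(H, H), -1)) = Mul(8, Pow(Mul(2, H), -1)) = Mul(8, Mul(Rational(1, 2), Pow(H, -1))) = Mul(4, Pow(H, -1)))
Add(Mul(345655, Pow(Mul(-176081, Pow(439117, -1)), -1)), Mul(Function('j')(d), Pow(-98083, -1))) = Add(Mul(345655, Pow(Mul(-176081, Pow(439117, -1)), -1)), Mul(Mul(4, Pow(161, -1)), Pow(-98083, -1))) = Add(Mul(345655, Pow(Mul(-176081, Rational(1, 439117)), -1)), Mul(Mul(4, Rational(1, 161)), Rational(-1, 98083))) = Add(Mul(345655, Pow(Rational(-176081, 439117), -1)), Mul(Rational(4, 161), Rational(-1, 98083))) = Add(Mul(345655, Rational(-439117, 176081)), Rational(-4, 15791363)) = Add(Rational(-151782986635, 176081), Rational(-4, 15791363)) = Rational(-2396860239178137829, 2780558988403)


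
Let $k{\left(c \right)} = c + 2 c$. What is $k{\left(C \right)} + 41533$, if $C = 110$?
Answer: $41863$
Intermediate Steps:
$k{\left(c \right)} = 3 c$
$k{\left(C \right)} + 41533 = 3 \cdot 110 + 41533 = 330 + 41533 = 41863$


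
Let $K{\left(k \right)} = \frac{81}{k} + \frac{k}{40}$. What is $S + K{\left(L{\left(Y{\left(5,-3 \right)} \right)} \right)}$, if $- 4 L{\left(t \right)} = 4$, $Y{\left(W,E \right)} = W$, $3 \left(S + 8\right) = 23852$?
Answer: $\frac{943397}{120} \approx 7861.6$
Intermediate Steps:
$S = \frac{23828}{3}$ ($S = -8 + \frac{1}{3} \cdot 23852 = -8 + \frac{23852}{3} = \frac{23828}{3} \approx 7942.7$)
$L{\left(t \right)} = -1$ ($L{\left(t \right)} = \left(- \frac{1}{4}\right) 4 = -1$)
$K{\left(k \right)} = \frac{81}{k} + \frac{k}{40}$ ($K{\left(k \right)} = \frac{81}{k} + k \frac{1}{40} = \frac{81}{k} + \frac{k}{40}$)
$S + K{\left(L{\left(Y{\left(5,-3 \right)} \right)} \right)} = \frac{23828}{3} + \left(\frac{81}{-1} + \frac{1}{40} \left(-1\right)\right) = \frac{23828}{3} + \left(81 \left(-1\right) - \frac{1}{40}\right) = \frac{23828}{3} - \frac{3241}{40} = \frac{943397}{120}$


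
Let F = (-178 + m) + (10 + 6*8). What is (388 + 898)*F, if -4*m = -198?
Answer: -90663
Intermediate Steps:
m = 99/2 (m = -¼*(-198) = 99/2 ≈ 49.500)
F = -141/2 (F = (-178 + 99/2) + (10 + 6*8) = -257/2 + (10 + 48) = -257/2 + 58 = -141/2 ≈ -70.500)
(388 + 898)*F = (388 + 898)*(-141/2) = 1286*(-141/2) = -90663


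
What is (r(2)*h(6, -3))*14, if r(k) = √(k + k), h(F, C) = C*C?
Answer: 252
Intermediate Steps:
h(F, C) = C²
r(k) = √2*√k (r(k) = √(2*k) = √2*√k)
(r(2)*h(6, -3))*14 = ((√2*√2)*(-3)²)*14 = (2*9)*14 = 18*14 = 252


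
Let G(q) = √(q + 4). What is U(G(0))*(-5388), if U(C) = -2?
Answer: 10776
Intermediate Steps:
G(q) = √(4 + q)
U(G(0))*(-5388) = -2*(-5388) = 10776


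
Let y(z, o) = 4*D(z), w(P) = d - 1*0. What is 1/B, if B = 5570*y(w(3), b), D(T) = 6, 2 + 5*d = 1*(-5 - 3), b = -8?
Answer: 1/133680 ≈ 7.4806e-6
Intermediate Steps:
d = -2 (d = -⅖ + (1*(-5 - 3))/5 = -⅖ + (1*(-8))/5 = -⅖ + (⅕)*(-8) = -⅖ - 8/5 = -2)
w(P) = -2 (w(P) = -2 - 1*0 = -2 + 0 = -2)
y(z, o) = 24 (y(z, o) = 4*6 = 24)
B = 133680 (B = 5570*24 = 133680)
1/B = 1/133680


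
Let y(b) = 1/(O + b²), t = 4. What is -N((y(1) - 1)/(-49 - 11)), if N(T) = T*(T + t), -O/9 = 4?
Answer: -2109/30625 ≈ -0.068865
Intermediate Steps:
O = -36 (O = -9*4 = -36)
y(b) = 1/(-36 + b²)
N(T) = T*(4 + T) (N(T) = T*(T + 4) = T*(4 + T))
-N((y(1) - 1)/(-49 - 11)) = -(1/(-36 + 1²) - 1)/(-49 - 11)*(4 + (1/(-36 + 1²) - 1)/(-49 - 11)) = -(1/(-36 + 1) - 1)/(-60)*(4 + (1/(-36 + 1) - 1)/(-60)) = -(1/(-35) - 1)*(-1/60)*(4 + (1/(-35) - 1)*(-1/60)) = -(-1/35 - 1)*(-1/60)*(4 + (-1/35 - 1)*(-1/60)) = -(-36/35*(-1/60))*(4 - 36/35*(-1/60)) = -3*(4 + 3/175)/175 = -3*703/(175*175) = -1*2109/30625 = -2109/30625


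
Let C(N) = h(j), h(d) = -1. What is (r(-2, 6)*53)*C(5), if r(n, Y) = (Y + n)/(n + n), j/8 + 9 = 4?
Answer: 53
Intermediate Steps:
j = -40 (j = -72 + 8*4 = -72 + 32 = -40)
r(n, Y) = (Y + n)/(2*n) (r(n, Y) = (Y + n)/((2*n)) = (Y + n)*(1/(2*n)) = (Y + n)/(2*n))
C(N) = -1
(r(-2, 6)*53)*C(5) = (((½)*(6 - 2)/(-2))*53)*(-1) = (((½)*(-½)*4)*53)*(-1) = -1*53*(-1) = -53*(-1) = 53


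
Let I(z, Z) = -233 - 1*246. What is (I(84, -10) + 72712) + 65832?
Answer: 138065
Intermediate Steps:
I(z, Z) = -479 (I(z, Z) = -233 - 246 = -479)
(I(84, -10) + 72712) + 65832 = (-479 + 72712) + 65832 = 72233 + 65832 = 138065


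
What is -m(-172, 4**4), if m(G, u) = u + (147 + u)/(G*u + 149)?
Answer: -11233645/43883 ≈ -255.99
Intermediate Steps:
m(G, u) = u + (147 + u)/(149 + G*u)
-m(-172, 4**4) = -(147 + 150*4**4 - 172*(4**4)**2)/(149 - 172*4**4) = -(147 + 150*256 - 172*256**2)/(149 - 172*256) = -(147 + 38400 - 172*65536)/(149 - 44032) = -(147 + 38400 - 11272192)/(-43883) = -(-1)*(-11233645)/43883 = -1*11233645/43883 = -11233645/43883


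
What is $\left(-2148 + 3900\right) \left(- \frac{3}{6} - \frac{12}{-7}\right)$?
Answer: $\frac{14892}{7} \approx 2127.4$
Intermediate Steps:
$\left(-2148 + 3900\right) \left(- \frac{3}{6} - \frac{12}{-7}\right) = 1752 \left(\left(-3\right) \frac{1}{6} - - \frac{12}{7}\right) = 1752 \left(- \frac{1}{2} + \frac{12}{7}\right) = 1752 \cdot \frac{17}{14} = \frac{14892}{7}$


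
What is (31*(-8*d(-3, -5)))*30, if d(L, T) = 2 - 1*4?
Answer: 14880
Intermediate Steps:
d(L, T) = -2 (d(L, T) = 2 - 4 = -2)
(31*(-8*d(-3, -5)))*30 = (31*(-8*(-2)))*30 = (31*16)*30 = 496*30 = 14880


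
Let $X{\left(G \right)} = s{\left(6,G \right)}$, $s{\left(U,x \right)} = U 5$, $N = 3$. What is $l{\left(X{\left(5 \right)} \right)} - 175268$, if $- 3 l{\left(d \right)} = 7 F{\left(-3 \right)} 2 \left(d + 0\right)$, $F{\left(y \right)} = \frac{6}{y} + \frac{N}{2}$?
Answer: $-175198$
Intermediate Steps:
$s{\left(U,x \right)} = 5 U$
$X{\left(G \right)} = 30$ ($X{\left(G \right)} = 5 \cdot 6 = 30$)
$F{\left(y \right)} = \frac{3}{2} + \frac{6}{y}$ ($F{\left(y \right)} = \frac{6}{y} + \frac{3}{2} = \frac{3}{2} + \frac{6}{y}$)
$l{\left(d \right)} = \frac{7 d}{3}$ ($l{\left(d \right)} = - \frac{7 \left(\frac{3}{2} + \frac{6}{-3}\right) 2 \left(d + 0\right)}{3} = - \frac{7 \left(\frac{3}{2} + 6 \left(- \frac{1}{3}\right)\right) 2 d}{3} = - \frac{7 \left(\frac{3}{2} - 2\right) 2 d}{3} = - \frac{7 \left(- \frac{1}{2}\right) 2 d}{3} = - \frac{\left(- \frac{7}{2}\right) 2 d}{3} = - \frac{\left(-7\right) d}{3} = \frac{7 d}{3}$)
$l{\left(X{\left(5 \right)} \right)} - 175268 = \frac{7}{3} \cdot 30 - 175268 = 70 - 175268 = -175198$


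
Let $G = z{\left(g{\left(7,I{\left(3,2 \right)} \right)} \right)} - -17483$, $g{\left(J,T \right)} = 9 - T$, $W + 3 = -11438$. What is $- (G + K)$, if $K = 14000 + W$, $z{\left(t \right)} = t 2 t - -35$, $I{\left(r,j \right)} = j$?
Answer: $-20175$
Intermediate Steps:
$W = -11441$ ($W = -3 - 11438 = -11441$)
$z{\left(t \right)} = 35 + 2 t^{2}$ ($z{\left(t \right)} = 2 t t + 35 = 2 t^{2} + 35 = 35 + 2 t^{2}$)
$K = 2559$ ($K = 14000 - 11441 = 2559$)
$G = 17616$ ($G = \left(35 + 2 \left(9 - 2\right)^{2}\right) - -17483 = \left(35 + 2 \left(9 - 2\right)^{2}\right) + 17483 = \left(35 + 2 \cdot 7^{2}\right) + 17483 = \left(35 + 2 \cdot 49\right) + 17483 = \left(35 + 98\right) + 17483 = 133 + 17483 = 17616$)
$- (G + K) = - (17616 + 2559) = \left(-1\right) 20175 = -20175$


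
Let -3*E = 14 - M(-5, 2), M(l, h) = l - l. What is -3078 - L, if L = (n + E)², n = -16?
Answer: -31546/9 ≈ -3505.1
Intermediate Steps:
M(l, h) = 0
E = -14/3 (E = -(14 - 1*0)/3 = -(14 + 0)/3 = -⅓*14 = -14/3 ≈ -4.6667)
L = 3844/9 (L = (-16 - 14/3)² = (-62/3)² = 3844/9 ≈ 427.11)
-3078 - L = -3078 - 1*3844/9 = -3078 - 3844/9 = -31546/9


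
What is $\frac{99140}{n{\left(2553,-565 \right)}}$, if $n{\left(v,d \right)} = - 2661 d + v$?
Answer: $\frac{49570}{753009} \approx 0.065829$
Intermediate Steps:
$n{\left(v,d \right)} = v - 2661 d$
$\frac{99140}{n{\left(2553,-565 \right)}} = \frac{99140}{2553 - -1503465} = \frac{99140}{2553 + 1503465} = \frac{99140}{1506018} = 99140 \cdot \frac{1}{1506018} = \frac{49570}{753009}$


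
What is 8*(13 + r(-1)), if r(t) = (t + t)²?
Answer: 136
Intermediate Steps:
r(t) = 4*t² (r(t) = (2*t)² = 4*t²)
8*(13 + r(-1)) = 8*(13 + 4*(-1)²) = 8*(13 + 4*1) = 8*(13 + 4) = 8*17 = 136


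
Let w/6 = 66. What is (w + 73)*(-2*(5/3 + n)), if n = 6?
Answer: -21574/3 ≈ -7191.3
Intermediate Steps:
w = 396 (w = 6*66 = 396)
(w + 73)*(-2*(5/3 + n)) = (396 + 73)*(-2*(5/3 + 6)) = 469*(-2*(5*(⅓) + 6)) = 469*(-2*(5/3 + 6)) = 469*(-2*23/3) = 469*(-46/3) = -21574/3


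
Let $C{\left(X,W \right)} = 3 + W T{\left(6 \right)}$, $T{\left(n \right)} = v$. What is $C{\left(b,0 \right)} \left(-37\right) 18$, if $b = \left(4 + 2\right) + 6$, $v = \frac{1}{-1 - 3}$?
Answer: $-1998$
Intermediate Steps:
$v = - \frac{1}{4}$ ($v = \frac{1}{-4} = - \frac{1}{4} \approx -0.25$)
$T{\left(n \right)} = - \frac{1}{4}$
$b = 12$ ($b = 6 + 6 = 12$)
$C{\left(X,W \right)} = 3 - \frac{W}{4}$ ($C{\left(X,W \right)} = 3 + W \left(- \frac{1}{4}\right) = 3 - \frac{W}{4}$)
$C{\left(b,0 \right)} \left(-37\right) 18 = \left(3 - 0\right) \left(-37\right) 18 = \left(3 + 0\right) \left(-37\right) 18 = 3 \left(-37\right) 18 = \left(-111\right) 18 = -1998$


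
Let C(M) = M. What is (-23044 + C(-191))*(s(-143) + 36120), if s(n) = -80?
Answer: -837389400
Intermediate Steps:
(-23044 + C(-191))*(s(-143) + 36120) = (-23044 - 191)*(-80 + 36120) = -23235*36040 = -837389400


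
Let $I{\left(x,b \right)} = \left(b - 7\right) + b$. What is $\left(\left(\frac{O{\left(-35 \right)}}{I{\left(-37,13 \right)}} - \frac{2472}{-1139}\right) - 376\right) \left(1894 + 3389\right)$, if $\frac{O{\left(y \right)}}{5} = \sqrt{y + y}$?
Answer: $- \frac{2249459136}{1139} + \frac{26415 i \sqrt{70}}{19} \approx -1.9749 \cdot 10^{6} + 11632.0 i$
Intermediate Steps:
$O{\left(y \right)} = 5 \sqrt{2} \sqrt{y}$ ($O{\left(y \right)} = 5 \sqrt{y + y} = 5 \sqrt{2 y} = 5 \sqrt{2} \sqrt{y}$)
$I{\left(x,b \right)} = -7 + 2 b$ ($I{\left(x,b \right)} = \left(-7 + b\right) + b = -7 + 2 b$)
$\left(\left(\frac{O{\left(-35 \right)}}{I{\left(-37,13 \right)}} - \frac{2472}{-1139}\right) - 376\right) \left(1894 + 3389\right) = \left(\left(\frac{5 \sqrt{2} \sqrt{-35}}{-7 + 2 \cdot 13} - \frac{2472}{-1139}\right) - 376\right) \left(1894 + 3389\right) = \left(\left(\frac{5 \sqrt{2} i \sqrt{35}}{-7 + 26} - - \frac{2472}{1139}\right) - 376\right) 5283 = \left(\left(\frac{5 i \sqrt{70}}{19} + \frac{2472}{1139}\right) - 376\right) 5283 = \left(\left(\frac{2472}{1139} + \frac{5 i \sqrt{70}}{19}\right) - 376\right) 5283 = \left(- \frac{425792}{1139} + \frac{5 i \sqrt{70}}{19}\right) 5283 = - \frac{2249459136}{1139} + \frac{26415 i \sqrt{70}}{19}$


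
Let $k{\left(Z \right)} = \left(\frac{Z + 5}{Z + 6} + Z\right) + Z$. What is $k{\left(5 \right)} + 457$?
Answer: $\frac{5147}{11} \approx 467.91$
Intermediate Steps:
$k{\left(Z \right)} = 2 Z + \frac{5 + Z}{6 + Z}$ ($k{\left(Z \right)} = \left(\frac{5 + Z}{6 + Z} + Z\right) + Z = \left(Z + \frac{5 + Z}{6 + Z}\right) + Z = 2 Z + \frac{5 + Z}{6 + Z}$)
$k{\left(5 \right)} + 457 = \frac{5 + 2 \cdot 5^{2} + 13 \cdot 5}{6 + 5} + 457 = \frac{5 + 2 \cdot 25 + 65}{11} + 457 = \frac{5 + 50 + 65}{11} + 457 = \frac{1}{11} \cdot 120 + 457 = \frac{120}{11} + 457 = \frac{5147}{11}$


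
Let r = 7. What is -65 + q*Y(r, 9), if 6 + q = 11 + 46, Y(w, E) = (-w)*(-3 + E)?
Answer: -2207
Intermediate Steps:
Y(w, E) = -w*(-3 + E)
q = 51 (q = -6 + (11 + 46) = -6 + 57 = 51)
-65 + q*Y(r, 9) = -65 + 51*(7*(3 - 1*9)) = -65 + 51*(7*(3 - 9)) = -65 + 51*(7*(-6)) = -65 + 51*(-42) = -65 - 2142 = -2207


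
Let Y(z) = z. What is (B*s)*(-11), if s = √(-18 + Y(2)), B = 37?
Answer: -1628*I ≈ -1628.0*I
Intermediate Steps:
s = 4*I (s = √(-18 + 2) = √(-16) = 4*I ≈ 4.0*I)
(B*s)*(-11) = (37*(4*I))*(-11) = (148*I)*(-11) = -1628*I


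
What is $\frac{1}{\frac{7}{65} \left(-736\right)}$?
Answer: $- \frac{65}{5152} \approx -0.012616$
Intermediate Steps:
$\frac{1}{\frac{7}{65} \left(-736\right)} = \frac{1}{- \frac{5152}{65}} = - \frac{65}{5152}$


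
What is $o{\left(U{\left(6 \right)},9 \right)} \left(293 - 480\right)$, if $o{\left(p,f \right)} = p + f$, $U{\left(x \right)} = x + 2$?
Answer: $-3179$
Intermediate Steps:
$U{\left(x \right)} = 2 + x$
$o{\left(p,f \right)} = f + p$
$o{\left(U{\left(6 \right)},9 \right)} \left(293 - 480\right) = \left(9 + \left(2 + 6\right)\right) \left(293 - 480\right) = \left(9 + 8\right) \left(-187\right) = 17 \left(-187\right) = -3179$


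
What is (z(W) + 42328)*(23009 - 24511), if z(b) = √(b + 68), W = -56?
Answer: -63576656 - 3004*√3 ≈ -6.3582e+7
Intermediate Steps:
z(b) = √(68 + b)
(z(W) + 42328)*(23009 - 24511) = (√(68 - 56) + 42328)*(23009 - 24511) = (√12 + 42328)*(-1502) = (2*√3 + 42328)*(-1502) = (42328 + 2*√3)*(-1502) = -63576656 - 3004*√3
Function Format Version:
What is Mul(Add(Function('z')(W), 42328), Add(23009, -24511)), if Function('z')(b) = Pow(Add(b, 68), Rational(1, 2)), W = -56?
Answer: Add(-63576656, Mul(-3004, Pow(3, Rational(1, 2)))) ≈ -6.3582e+7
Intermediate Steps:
Function('z')(b) = Pow(Add(68, b), Rational(1, 2))
Mul(Add(Function('z')(W), 42328), Add(23009, -24511)) = Mul(Add(Pow(Add(68, -56), Rational(1, 2)), 42328), Add(23009, -24511)) = Mul(Add(Pow(12, Rational(1, 2)), 42328), -1502) = Mul(Add(Mul(2, Pow(3, Rational(1, 2))), 42328), -1502) = Mul(Add(42328, Mul(2, Pow(3, Rational(1, 2)))), -1502) = Add(-63576656, Mul(-3004, Pow(3, Rational(1, 2))))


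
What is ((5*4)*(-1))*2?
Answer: -40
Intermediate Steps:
((5*4)*(-1))*2 = (20*(-1))*2 = -20*2 = -40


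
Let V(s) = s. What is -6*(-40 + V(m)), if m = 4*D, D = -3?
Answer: 312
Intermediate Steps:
m = -12 (m = 4*(-3) = -12)
-6*(-40 + V(m)) = -6*(-40 - 12) = -6*(-52) = 312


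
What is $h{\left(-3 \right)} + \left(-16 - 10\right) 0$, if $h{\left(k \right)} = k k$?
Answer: $9$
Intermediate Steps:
$h{\left(k \right)} = k^{2}$
$h{\left(-3 \right)} + \left(-16 - 10\right) 0 = \left(-3\right)^{2} + \left(-16 - 10\right) 0 = 9 - 0 = 9 + 0 = 9$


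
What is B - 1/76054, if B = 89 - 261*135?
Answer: -2672993885/76054 ≈ -35146.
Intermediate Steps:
B = -35146 (B = 89 - 35235 = -35146)
B - 1/76054 = -35146 - 1/76054 = -2672993885/76054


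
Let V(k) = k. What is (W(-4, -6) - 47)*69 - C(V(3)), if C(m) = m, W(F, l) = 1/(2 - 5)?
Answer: -3269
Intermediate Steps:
W(F, l) = -⅓ (W(F, l) = 1/(-3) = -⅓)
(W(-4, -6) - 47)*69 - C(V(3)) = (-⅓ - 47)*69 - 1*3 = -142/3*69 - 3 = -3266 - 3 = -3269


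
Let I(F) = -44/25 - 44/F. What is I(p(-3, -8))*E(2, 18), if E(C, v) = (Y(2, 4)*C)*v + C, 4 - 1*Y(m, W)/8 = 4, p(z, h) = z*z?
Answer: -2992/225 ≈ -13.298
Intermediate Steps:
p(z, h) = z²
Y(m, W) = 0 (Y(m, W) = 32 - 8*4 = 32 - 32 = 0)
I(F) = -44/25 - 44/F (I(F) = -44*1/25 - 44/F = -44/25 - 44/F)
E(C, v) = C (E(C, v) = (0*C)*v + C = 0*v + C = 0 + C = C)
I(p(-3, -8))*E(2, 18) = (-44/25 - 44/((-3)²))*2 = (-44/25 - 44/9)*2 = -1496/225*2 = -2992/225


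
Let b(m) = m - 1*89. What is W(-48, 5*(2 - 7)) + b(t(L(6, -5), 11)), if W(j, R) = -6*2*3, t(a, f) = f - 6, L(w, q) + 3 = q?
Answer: -120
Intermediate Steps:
L(w, q) = -3 + q
t(a, f) = -6 + f
W(j, R) = -36 (W(j, R) = -12*3 = -36)
b(m) = -89 + m (b(m) = m - 89 = -89 + m)
W(-48, 5*(2 - 7)) + b(t(L(6, -5), 11)) = -36 + (-89 + (-6 + 11)) = -36 + (-89 + 5) = -36 - 84 = -120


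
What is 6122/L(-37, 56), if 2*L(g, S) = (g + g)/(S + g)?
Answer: -116318/37 ≈ -3143.7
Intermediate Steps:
L(g, S) = g/(S + g) (L(g, S) = ((g + g)/(S + g))/2 = ((2*g)/(S + g))/2 = (2*g/(S + g))/2 = g/(S + g))
6122/L(-37, 56) = 6122/((-37/(56 - 37))) = 6122/((-37/19)) = 6122/((-37*1/19)) = 6122/(-37/19) = 6122*(-19/37) = -116318/37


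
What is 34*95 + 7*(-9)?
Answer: 3167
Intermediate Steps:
34*95 + 7*(-9) = 3230 - 63 = 3167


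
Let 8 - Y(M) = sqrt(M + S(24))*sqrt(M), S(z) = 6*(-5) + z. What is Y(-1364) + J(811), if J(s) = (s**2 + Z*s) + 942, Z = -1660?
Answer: -687589 + 2*sqrt(467170) ≈ -6.8622e+5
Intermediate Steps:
S(z) = -30 + z
J(s) = 942 + s**2 - 1660*s (J(s) = (s**2 - 1660*s) + 942 = 942 + s**2 - 1660*s)
Y(M) = 8 - sqrt(M)*sqrt(-6 + M) (Y(M) = 8 - sqrt(M + (-30 + 24))*sqrt(M) = 8 - sqrt(M - 6)*sqrt(M) = 8 - sqrt(-6 + M)*sqrt(M) = 8 - sqrt(M)*sqrt(-6 + M))
Y(-1364) + J(811) = (8 - sqrt(-1364)*sqrt(-6 - 1364)) + (942 + 811**2 - 1660*811) = (8 - 2*I*sqrt(341)*sqrt(-1370)) + (942 + 657721 - 1346260) = (8 - 2*I*sqrt(341)*I*sqrt(1370)) - 687597 = (8 + 2*sqrt(467170)) - 687597 = -687589 + 2*sqrt(467170)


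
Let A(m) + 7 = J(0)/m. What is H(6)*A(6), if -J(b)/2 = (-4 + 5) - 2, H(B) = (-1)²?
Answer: -20/3 ≈ -6.6667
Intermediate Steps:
H(B) = 1
J(b) = 2 (J(b) = -2*((-4 + 5) - 2) = -2*(1 - 2) = -2*(-1) = 2)
A(m) = -7 + 2/m
H(6)*A(6) = 1*(-7 + 2/6) = 1*(-7 + 2*(⅙)) = 1*(-7 + ⅓) = 1*(-20/3) = -20/3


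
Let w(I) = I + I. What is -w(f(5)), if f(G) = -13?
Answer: 26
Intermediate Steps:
w(I) = 2*I
-w(f(5)) = -2*(-13) = -1*(-26) = 26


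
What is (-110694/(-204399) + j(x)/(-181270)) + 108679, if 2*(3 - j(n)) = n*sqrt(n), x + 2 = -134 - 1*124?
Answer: 1342243298965951/12350468910 - 26*I*sqrt(65)/18127 ≈ 1.0868e+5 - 0.011564*I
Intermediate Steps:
x = -260 (x = -2 + (-134 - 1*124) = -2 + (-134 - 124) = -2 - 258 = -260)
j(n) = 3 - n**(3/2)/2 (j(n) = 3 - n*sqrt(n)/2 = 3 - n**(3/2)/2)
(-110694/(-204399) + j(x)/(-181270)) + 108679 = (-110694/(-204399) + (3 - (-260)*I*sqrt(65))/(-181270)) + 108679 = (-110694*(-1/204399) + (3 - (-260)*I*sqrt(65))*(-1/181270)) + 108679 = (36898/68133 + (3 + 260*I*sqrt(65))*(-1/181270)) + 108679 = (36898/68133 + (-3/181270 - 26*I*sqrt(65)/18127)) + 108679 = (6688296061/12350468910 - 26*I*sqrt(65)/18127) + 108679 = 1342243298965951/12350468910 - 26*I*sqrt(65)/18127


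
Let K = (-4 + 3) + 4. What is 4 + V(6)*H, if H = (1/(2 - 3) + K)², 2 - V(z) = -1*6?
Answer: 36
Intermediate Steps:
K = 3 (K = -1 + 4 = 3)
V(z) = 8 (V(z) = 2 - (-1)*6 = 2 - 1*(-6) = 2 + 6 = 8)
H = 4 (H = (1/(2 - 3) + 3)² = (1/(-1) + 3)² = (-1 + 3)² = 2² = 4)
4 + V(6)*H = 4 + 8*4 = 4 + 32 = 36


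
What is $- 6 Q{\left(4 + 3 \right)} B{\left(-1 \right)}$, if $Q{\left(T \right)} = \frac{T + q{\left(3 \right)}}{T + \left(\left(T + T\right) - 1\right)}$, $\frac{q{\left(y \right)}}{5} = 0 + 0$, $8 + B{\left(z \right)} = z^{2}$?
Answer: $\frac{147}{10} \approx 14.7$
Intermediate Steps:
$B{\left(z \right)} = -8 + z^{2}$
$q{\left(y \right)} = 0$ ($q{\left(y \right)} = 5 \left(0 + 0\right) = 5 \cdot 0 = 0$)
$Q{\left(T \right)} = \frac{T}{-1 + 3 T}$ ($Q{\left(T \right)} = \frac{T + 0}{T + \left(\left(T + T\right) - 1\right)} = \frac{T}{T + \left(2 T - 1\right)} = \frac{T}{T + \left(-1 + 2 T\right)} = \frac{T}{-1 + 3 T}$)
$- 6 Q{\left(4 + 3 \right)} B{\left(-1 \right)} = - 6 \frac{4 + 3}{-1 + 3 \left(4 + 3\right)} \left(-8 + \left(-1\right)^{2}\right) = - 6 \frac{7}{-1 + 3 \cdot 7} \left(-8 + 1\right) = - 6 \frac{7}{-1 + 21} \left(-7\right) = - 6 \cdot \frac{7}{20} \left(-7\right) = - 6 \cdot 7 \cdot \frac{1}{20} \left(-7\right) = \left(-6\right) \frac{7}{20} \left(-7\right) = \left(- \frac{21}{10}\right) \left(-7\right) = \frac{147}{10}$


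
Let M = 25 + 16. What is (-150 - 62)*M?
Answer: -8692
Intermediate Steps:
M = 41
(-150 - 62)*M = (-150 - 62)*41 = -212*41 = -8692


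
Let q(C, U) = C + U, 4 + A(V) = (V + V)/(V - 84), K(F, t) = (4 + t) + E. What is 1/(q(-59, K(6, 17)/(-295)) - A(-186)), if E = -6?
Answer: -2655/149818 ≈ -0.017722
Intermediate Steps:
K(F, t) = -2 + t (K(F, t) = (4 + t) - 6 = -2 + t)
A(V) = -4 + 2*V/(-84 + V) (A(V) = -4 + (V + V)/(V - 84) = -4 + (2*V)/(-84 + V) = -4 + 2*V/(-84 + V))
1/(q(-59, K(6, 17)/(-295)) - A(-186)) = 1/((-59 + (-2 + 17)/(-295)) - 2*(168 - 1*(-186))/(-84 - 186)) = 1/((-59 + 15*(-1/295)) - 2*(168 + 186)/(-270)) = 1/((-59 - 3/59) - 2*(-1)*354/270) = 1/(-3484/59 - 1*(-118/45)) = 1/(-3484/59 + 118/45) = 1/(-149818/2655) = -2655/149818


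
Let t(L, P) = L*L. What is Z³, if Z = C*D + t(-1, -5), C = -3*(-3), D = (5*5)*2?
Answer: 91733851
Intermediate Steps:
t(L, P) = L²
D = 50 (D = 25*2 = 50)
C = 9
Z = 451 (Z = 9*50 + (-1)² = 450 + 1 = 451)
Z³ = 451³ = 91733851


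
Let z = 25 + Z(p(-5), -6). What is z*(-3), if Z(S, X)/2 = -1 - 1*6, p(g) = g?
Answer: -33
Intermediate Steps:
Z(S, X) = -14 (Z(S, X) = 2*(-1 - 1*6) = 2*(-1 - 6) = 2*(-7) = -14)
z = 11 (z = 25 - 14 = 11)
z*(-3) = 11*(-3) = -33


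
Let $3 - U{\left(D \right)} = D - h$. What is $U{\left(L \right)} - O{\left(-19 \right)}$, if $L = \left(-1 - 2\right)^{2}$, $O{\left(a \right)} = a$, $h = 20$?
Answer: $33$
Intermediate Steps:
$L = 9$ ($L = \left(-3\right)^{2} = 9$)
$U{\left(D \right)} = 23 - D$ ($U{\left(D \right)} = 3 - \left(D - 20\right) = 3 - \left(-20 + D\right) = 23 - D$)
$U{\left(L \right)} - O{\left(-19 \right)} = \left(23 - 9\right) - -19 = \left(23 - 9\right) + 19 = 14 + 19 = 33$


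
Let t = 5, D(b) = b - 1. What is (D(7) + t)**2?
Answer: 121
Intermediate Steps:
D(b) = -1 + b
(D(7) + t)**2 = ((-1 + 7) + 5)**2 = (6 + 5)**2 = 11**2 = 121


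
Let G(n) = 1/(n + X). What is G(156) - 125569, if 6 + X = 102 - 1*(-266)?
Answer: -65044741/518 ≈ -1.2557e+5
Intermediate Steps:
X = 362 (X = -6 + (102 - 1*(-266)) = -6 + (102 + 266) = -6 + 368 = 362)
G(n) = 1/(362 + n) (G(n) = 1/(n + 362) = 1/(362 + n))
G(156) - 125569 = 1/(362 + 156) - 125569 = 1/518 - 125569 = -65044741/518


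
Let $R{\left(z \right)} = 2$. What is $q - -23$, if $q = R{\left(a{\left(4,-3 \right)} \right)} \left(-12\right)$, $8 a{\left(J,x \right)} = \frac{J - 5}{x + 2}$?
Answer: $-1$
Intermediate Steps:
$a{\left(J,x \right)} = \frac{-5 + J}{8 \left(2 + x\right)}$ ($a{\left(J,x \right)} = \frac{\left(J - 5\right) \frac{1}{x + 2}}{8} = \frac{\left(-5 + J\right) \frac{1}{2 + x}}{8} = \frac{\frac{1}{2 + x} \left(-5 + J\right)}{8} = \frac{-5 + J}{8 \left(2 + x\right)}$)
$q = -24$ ($q = 2 \left(-12\right) = -24$)
$q - -23 = -24 - -23 = -24 + 23 = -1$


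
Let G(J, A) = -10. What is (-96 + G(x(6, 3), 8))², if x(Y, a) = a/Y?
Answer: 11236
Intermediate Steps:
(-96 + G(x(6, 3), 8))² = (-96 - 10)² = (-106)² = 11236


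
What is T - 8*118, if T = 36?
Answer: -908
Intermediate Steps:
T - 8*118 = 36 - 8*118 = 36 - 944 = -908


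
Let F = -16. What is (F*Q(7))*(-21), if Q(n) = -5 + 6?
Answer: 336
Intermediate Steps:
Q(n) = 1
(F*Q(7))*(-21) = -16*1*(-21) = -16*(-21) = 336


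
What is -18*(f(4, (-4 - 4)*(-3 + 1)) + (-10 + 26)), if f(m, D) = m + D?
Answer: -648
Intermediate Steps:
f(m, D) = D + m
-18*(f(4, (-4 - 4)*(-3 + 1)) + (-10 + 26)) = -18*(((-4 - 4)*(-3 + 1) + 4) + (-10 + 26)) = -18*((-8*(-2) + 4) + 16) = -18*((16 + 4) + 16) = -18*(20 + 16) = -18*36 = -648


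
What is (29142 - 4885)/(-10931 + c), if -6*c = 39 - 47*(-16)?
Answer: -145542/66377 ≈ -2.1927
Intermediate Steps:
c = -791/6 (c = -(39 - 47*(-16))/6 = -(39 + 752)/6 = -⅙*791 = -791/6 ≈ -131.83)
(29142 - 4885)/(-10931 + c) = (29142 - 4885)/(-10931 - 791/6) = 24257/(-66377/6) = 24257*(-6/66377) = -145542/66377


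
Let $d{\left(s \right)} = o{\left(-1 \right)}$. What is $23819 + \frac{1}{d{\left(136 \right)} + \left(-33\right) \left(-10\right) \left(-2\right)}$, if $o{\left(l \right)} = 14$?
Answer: $\frac{15387073}{646} \approx 23819.0$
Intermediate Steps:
$d{\left(s \right)} = 14$
$23819 + \frac{1}{d{\left(136 \right)} + \left(-33\right) \left(-10\right) \left(-2\right)} = 23819 + \frac{1}{14 + \left(-33\right) \left(-10\right) \left(-2\right)} = 23819 + \frac{1}{14 + 330 \left(-2\right)} = 23819 + \frac{1}{14 - 660} = 23819 + \frac{1}{-646} = 23819 - \frac{1}{646} = \frac{15387073}{646}$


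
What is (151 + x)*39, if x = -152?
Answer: -39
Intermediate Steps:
(151 + x)*39 = (151 - 152)*39 = -1*39 = -39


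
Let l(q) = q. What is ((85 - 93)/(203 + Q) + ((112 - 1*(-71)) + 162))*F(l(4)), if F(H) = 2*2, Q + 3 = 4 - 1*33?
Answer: 235948/171 ≈ 1379.8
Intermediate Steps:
Q = -32 (Q = -3 + (4 - 1*33) = -3 + (4 - 33) = -3 - 29 = -32)
F(H) = 4
((85 - 93)/(203 + Q) + ((112 - 1*(-71)) + 162))*F(l(4)) = ((85 - 93)/(203 - 32) + ((112 - 1*(-71)) + 162))*4 = (-8/171 + ((112 + 71) + 162))*4 = (-8*1/171 + (183 + 162))*4 = (-8/171 + 345)*4 = (58987/171)*4 = 235948/171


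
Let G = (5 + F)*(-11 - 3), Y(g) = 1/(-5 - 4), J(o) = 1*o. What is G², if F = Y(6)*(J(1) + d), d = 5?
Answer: 33124/9 ≈ 3680.4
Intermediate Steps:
J(o) = o
Y(g) = -⅑ (Y(g) = 1/(-9) = -⅑)
F = -⅔ (F = -(1 + 5)/9 = -⅑*6 = -⅔ ≈ -0.66667)
G = -182/3 (G = (5 - ⅔)*(-11 - 3) = (13/3)*(-14) = -182/3 ≈ -60.667)
G² = (-182/3)² = 33124/9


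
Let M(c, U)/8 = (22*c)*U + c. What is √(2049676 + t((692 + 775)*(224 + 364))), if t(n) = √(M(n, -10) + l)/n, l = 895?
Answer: √(864572693940144 + 489*I*√1511267297)/20538 ≈ 1431.7 + 1.5739e-5*I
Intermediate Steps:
M(c, U) = 8*c + 176*U*c (M(c, U) = 8*((22*c)*U + c) = 8*(22*U*c + c) = 8*(c + 22*U*c) = 8*c + 176*U*c)
t(n) = √(895 - 1752*n)/n (t(n) = √(8*n*(1 + 22*(-10)) + 895)/n = √(8*n*(1 - 220) + 895)/n = √(8*n*(-219) + 895)/n = √(-1752*n + 895)/n = √(895 - 1752*n)/n)
√(2049676 + t((692 + 775)*(224 + 364))) = √(2049676 + √(895 - 1752*(692 + 775)*(224 + 364))/(((692 + 775)*(224 + 364)))) = √(2049676 + √(895 - 2570184*588)/((1467*588))) = √(2049676 + √(895 - 1752*862596)/862596) = √(2049676 + √(895 - 1511268192)/862596) = √(2049676 + √(-1511267297)/862596) = √(2049676 + (I*√1511267297)/862596) = √(2049676 + I*√1511267297/862596)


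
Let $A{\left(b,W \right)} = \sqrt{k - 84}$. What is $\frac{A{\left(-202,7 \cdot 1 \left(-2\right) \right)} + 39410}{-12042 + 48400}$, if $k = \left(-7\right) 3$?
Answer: $\frac{2815}{2597} + \frac{i \sqrt{105}}{36358} \approx 1.0839 + 0.00028183 i$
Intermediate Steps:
$k = -21$
$A{\left(b,W \right)} = i \sqrt{105}$ ($A{\left(b,W \right)} = \sqrt{-21 - 84} = \sqrt{-105} = i \sqrt{105}$)
$\frac{A{\left(-202,7 \cdot 1 \left(-2\right) \right)} + 39410}{-12042 + 48400} = \frac{i \sqrt{105} + 39410}{-12042 + 48400} = \frac{39410 + i \sqrt{105}}{36358} = \left(39410 + i \sqrt{105}\right) \frac{1}{36358} = \frac{2815}{2597} + \frac{i \sqrt{105}}{36358}$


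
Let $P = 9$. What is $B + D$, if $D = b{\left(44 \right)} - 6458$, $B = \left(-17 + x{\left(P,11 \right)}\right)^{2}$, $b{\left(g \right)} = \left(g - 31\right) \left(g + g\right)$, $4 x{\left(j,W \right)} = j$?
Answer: $- \frac{81543}{16} \approx -5096.4$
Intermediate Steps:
$x{\left(j,W \right)} = \frac{j}{4}$
$b{\left(g \right)} = 2 g \left(-31 + g\right)$ ($b{\left(g \right)} = \left(-31 + g\right) 2 g = 2 g \left(-31 + g\right)$)
$B = \frac{3481}{16}$ ($B = \left(-17 + \frac{1}{4} \cdot 9\right)^{2} = \left(-17 + \frac{9}{4}\right)^{2} = \left(- \frac{59}{4}\right)^{2} = \frac{3481}{16} \approx 217.56$)
$D = -5314$ ($D = 2 \cdot 44 \left(-31 + 44\right) - 6458 = 2 \cdot 44 \cdot 13 - 6458 = 1144 - 6458 = -5314$)
$B + D = \frac{3481}{16} - 5314 = - \frac{81543}{16}$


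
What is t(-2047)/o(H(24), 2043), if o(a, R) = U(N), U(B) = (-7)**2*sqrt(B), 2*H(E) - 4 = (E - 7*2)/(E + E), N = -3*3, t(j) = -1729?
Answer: 247*I/21 ≈ 11.762*I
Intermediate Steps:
N = -9
H(E) = 2 + (-14 + E)/(4*E) (H(E) = 2 + ((E - 7*2)/(E + E))/2 = 2 + ((E - 14)/((2*E)))/2 = 2 + ((-14 + E)*(1/(2*E)))/2 = 2 + ((-14 + E)/(2*E))/2 = 2 + (-14 + E)/(4*E))
U(B) = 49*sqrt(B)
o(a, R) = 147*I (o(a, R) = 49*sqrt(-9) = 49*(3*I) = 147*I)
t(-2047)/o(H(24), 2043) = -1729*(-I/147) = -(-247)*I/21 = 247*I/21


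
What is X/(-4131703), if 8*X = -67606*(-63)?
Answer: -2129589/16526812 ≈ -0.12886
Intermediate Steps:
X = 2129589/4 (X = (-67606*(-63))/8 = (⅛)*4259178 = 2129589/4 ≈ 5.3240e+5)
X/(-4131703) = (2129589/4)/(-4131703) = (2129589/4)*(-1/4131703) = -2129589/16526812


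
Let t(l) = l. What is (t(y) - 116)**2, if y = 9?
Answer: 11449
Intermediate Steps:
(t(y) - 116)**2 = (9 - 116)**2 = (-107)**2 = 11449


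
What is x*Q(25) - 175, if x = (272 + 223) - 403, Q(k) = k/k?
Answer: -83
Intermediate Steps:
Q(k) = 1
x = 92 (x = 495 - 403 = 92)
x*Q(25) - 175 = 92*1 - 175 = 92 - 175 = -83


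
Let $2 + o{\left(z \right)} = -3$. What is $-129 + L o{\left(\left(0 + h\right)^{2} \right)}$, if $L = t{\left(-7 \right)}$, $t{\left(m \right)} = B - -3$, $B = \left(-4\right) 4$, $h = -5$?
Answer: $-64$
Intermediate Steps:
$B = -16$
$o{\left(z \right)} = -5$ ($o{\left(z \right)} = -2 - 3 = -5$)
$t{\left(m \right)} = -13$ ($t{\left(m \right)} = -16 - -3 = -16 + 3 = -13$)
$L = -13$
$-129 + L o{\left(\left(0 + h\right)^{2} \right)} = -129 - -65 = -129 + 65 = -64$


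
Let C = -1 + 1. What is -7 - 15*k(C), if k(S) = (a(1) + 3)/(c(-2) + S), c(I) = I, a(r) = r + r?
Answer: 61/2 ≈ 30.500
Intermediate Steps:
a(r) = 2*r
C = 0
k(S) = 5/(-2 + S) (k(S) = (2*1 + 3)/(-2 + S) = (2 + 3)/(-2 + S) = 5/(-2 + S))
-7 - 15*k(C) = -7 - 75/(-2 + 0) = -7 - 75/(-2) = -7 - 75*(-1)/2 = -7 - 15*(-5/2) = -7 + 75/2 = 61/2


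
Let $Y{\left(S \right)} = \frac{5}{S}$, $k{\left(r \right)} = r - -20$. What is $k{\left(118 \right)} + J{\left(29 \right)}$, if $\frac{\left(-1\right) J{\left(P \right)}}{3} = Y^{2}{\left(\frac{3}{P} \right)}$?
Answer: $- \frac{20611}{3} \approx -6870.3$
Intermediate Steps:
$k{\left(r \right)} = 20 + r$ ($k{\left(r \right)} = r + 20 = 20 + r$)
$J{\left(P \right)} = - \frac{25 P^{2}}{3}$ ($J{\left(P \right)} = - 3 \left(\frac{5}{3 \frac{1}{P}}\right)^{2} = - 3 \left(5 \frac{P}{3}\right)^{2} = - 3 \left(\frac{5 P}{3}\right)^{2} = - 3 \frac{25 P^{2}}{9} = - \frac{25 P^{2}}{3}$)
$k{\left(118 \right)} + J{\left(29 \right)} = \left(20 + 118\right) - \frac{25 \cdot 29^{2}}{3} = 138 - \frac{21025}{3} = - \frac{20611}{3}$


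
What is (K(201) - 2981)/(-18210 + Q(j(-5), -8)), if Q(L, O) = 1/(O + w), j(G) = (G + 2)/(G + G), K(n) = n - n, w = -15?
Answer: 68563/418831 ≈ 0.16370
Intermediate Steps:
K(n) = 0
j(G) = (2 + G)/(2*G) (j(G) = (2 + G)/((2*G)) = (2 + G)*(1/(2*G)) = (2 + G)/(2*G))
Q(L, O) = 1/(-15 + O) (Q(L, O) = 1/(O - 15) = 1/(-15 + O))
(K(201) - 2981)/(-18210 + Q(j(-5), -8)) = (0 - 2981)/(-18210 + 1/(-15 - 8)) = -2981/(-18210 + 1/(-23)) = -2981/(-18210 - 1/23) = -2981/(-418831/23) = -2981*(-23/418831) = 68563/418831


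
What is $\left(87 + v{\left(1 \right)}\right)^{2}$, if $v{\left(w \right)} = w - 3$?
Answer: $7225$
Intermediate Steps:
$v{\left(w \right)} = -3 + w$
$\left(87 + v{\left(1 \right)}\right)^{2} = \left(87 + \left(-3 + 1\right)\right)^{2} = \left(87 - 2\right)^{2} = 85^{2} = 7225$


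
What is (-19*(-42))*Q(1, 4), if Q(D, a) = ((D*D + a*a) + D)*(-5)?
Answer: -71820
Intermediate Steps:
Q(D, a) = -5*D - 5*D² - 5*a² (Q(D, a) = ((D² + a²) + D)*(-5) = (D + D² + a²)*(-5) = -5*D - 5*D² - 5*a²)
(-19*(-42))*Q(1, 4) = (-19*(-42))*(-5*1 - 5*1² - 5*4²) = 798*(-5 - 5*1 - 5*16) = 798*(-5 - 5 - 80) = 798*(-90) = -71820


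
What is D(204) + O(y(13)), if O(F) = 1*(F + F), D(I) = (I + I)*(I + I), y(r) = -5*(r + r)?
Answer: 166204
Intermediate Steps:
y(r) = -10*r
D(I) = 4*I**2 (D(I) = (2*I)*(2*I) = 4*I**2)
O(F) = 2*F (O(F) = 1*(2*F) = 2*F)
D(204) + O(y(13)) = 4*204**2 + 2*(-10*13) = 4*41616 + 2*(-130) = 166464 - 260 = 166204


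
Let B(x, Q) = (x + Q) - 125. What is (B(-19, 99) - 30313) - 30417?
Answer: -60775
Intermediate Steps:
B(x, Q) = -125 + Q + x (B(x, Q) = (Q + x) - 125 = -125 + Q + x)
(B(-19, 99) - 30313) - 30417 = ((-125 + 99 - 19) - 30313) - 30417 = (-45 - 30313) - 30417 = -30358 - 30417 = -60775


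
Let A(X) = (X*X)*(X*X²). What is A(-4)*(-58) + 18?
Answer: 59410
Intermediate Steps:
A(X) = X⁵ (A(X) = X²*X³ = X⁵)
A(-4)*(-58) + 18 = (-4)⁵*(-58) + 18 = -1024*(-58) + 18 = 59392 + 18 = 59410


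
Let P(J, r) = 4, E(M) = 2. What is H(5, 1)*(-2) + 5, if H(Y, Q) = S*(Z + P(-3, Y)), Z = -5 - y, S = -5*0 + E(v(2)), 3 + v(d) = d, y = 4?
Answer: 25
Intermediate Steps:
v(d) = -3 + d
S = 2 (S = -5*0 + 2 = 0 + 2 = 2)
Z = -9 (Z = -5 - 1*4 = -5 - 4 = -9)
H(Y, Q) = -10 (H(Y, Q) = 2*(-9 + 4) = 2*(-5) = -10)
H(5, 1)*(-2) + 5 = -10*(-2) + 5 = 20 + 5 = 25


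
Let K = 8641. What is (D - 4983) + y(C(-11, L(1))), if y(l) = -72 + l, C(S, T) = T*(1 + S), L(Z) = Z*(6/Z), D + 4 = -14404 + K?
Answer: -10882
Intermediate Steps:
D = -5767 (D = -4 + (-14404 + 8641) = -4 - 5763 = -5767)
L(Z) = 6
(D - 4983) + y(C(-11, L(1))) = (-5767 - 4983) + (-72 + 6*(1 - 11)) = -10750 + (-72 + 6*(-10)) = -10750 + (-72 - 60) = -10750 - 132 = -10882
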